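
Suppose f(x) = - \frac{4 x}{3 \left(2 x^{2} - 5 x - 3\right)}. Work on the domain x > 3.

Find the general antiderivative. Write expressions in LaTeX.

F(x) = - \frac{4 \log{\left(x - 3 \right)}}{7} - \frac{2 \log{\left(x + \frac{1}{2} \right)}}{21} + C

The denominator factors as 3 \left(x - 3\right) \left(2 x + 1\right); partial fractions split f into directly integrable pieces: - \frac{4}{21 \left(2 x + 1\right)} - \frac{4}{7 \left(x - 3\right)}.
Check: d/dx[- \frac{4 \log{\left(x - 3 \right)}}{7} - \frac{2 \log{\left(x + \frac{1}{2} \right)}}{21}] = - \frac{4 x}{6 x^{2} - 15 x - 9}, which equals f(x).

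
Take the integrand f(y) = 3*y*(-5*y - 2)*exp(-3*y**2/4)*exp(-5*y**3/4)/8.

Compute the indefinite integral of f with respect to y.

F(y) = exp(-3*y**2/4)*exp(-5*y**3/4)/2 + C

f matches the chain-rule pattern g'(h)*h' with inner function h(y) = -5*y**3/4 - 3*y**2/4; substituting u = h(y) collapses the integral.
Check: d/dy[exp(-3*y**2/4)*exp(-5*y**3/4)/2] = (-15*y**2 - 6*y)*exp(-3*y**2/4)*exp(-5*y**3/4)/8, which equals f(y).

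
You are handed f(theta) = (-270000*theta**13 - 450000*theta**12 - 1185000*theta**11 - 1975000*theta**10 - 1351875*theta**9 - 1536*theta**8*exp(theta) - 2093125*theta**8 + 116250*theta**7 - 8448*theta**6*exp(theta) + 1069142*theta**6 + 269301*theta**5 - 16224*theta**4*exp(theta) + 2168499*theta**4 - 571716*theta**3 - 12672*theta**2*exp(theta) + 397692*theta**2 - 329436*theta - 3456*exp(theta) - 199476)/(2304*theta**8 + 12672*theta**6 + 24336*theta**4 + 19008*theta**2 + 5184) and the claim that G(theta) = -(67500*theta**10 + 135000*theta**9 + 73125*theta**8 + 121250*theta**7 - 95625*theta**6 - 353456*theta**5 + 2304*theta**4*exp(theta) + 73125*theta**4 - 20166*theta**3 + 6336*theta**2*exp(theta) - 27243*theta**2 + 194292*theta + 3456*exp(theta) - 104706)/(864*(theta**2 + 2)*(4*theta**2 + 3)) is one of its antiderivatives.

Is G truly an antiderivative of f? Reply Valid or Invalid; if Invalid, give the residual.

d/dtheta[G] = (-270000*theta**13 - 450000*theta**12 - 1185000*theta**11 - 1975000*theta**10 - 1351875*theta**9 - 1536*theta**8*exp(theta) - 2090821*theta**8 + 116250*theta**7 - 8448*theta**6*exp(theta) + 1081814*theta**6 + 269301*theta**5 - 16224*theta**4*exp(theta) + 2192835*theta**4 - 571716*theta**3 - 12672*theta**2*exp(theta) + 416700*theta**2 - 329436*theta - 3456*exp(theta) - 194292)/(2304*theta**8 + 12672*theta**6 + 24336*theta**4 + 19008*theta**2 + 5184)
d/dtheta[G] - f(theta) = 1 != 0.

Invalid: d/dtheta[G] - f = 1, which is not 0.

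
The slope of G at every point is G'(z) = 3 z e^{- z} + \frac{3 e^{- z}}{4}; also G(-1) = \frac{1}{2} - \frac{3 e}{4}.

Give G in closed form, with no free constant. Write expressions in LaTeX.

Recognize the product-rule pattern: G'(z) = u'v + uv' with u = - 3 z - \frac{15}{4}, v = e^{- z}, so integration by parts undoes it.
A general antiderivative is \frac{\left(- 12 z - 15\right) e^{- z}}{4} + C.
The condition gives C = \frac{1}{2} - \frac{3 e}{4} - (- \frac{3 e}{4}) = \frac{1}{2}.
So G(z) = \frac{\left(- 12 z + 2 e^{z} - 15\right) e^{- z}}{4}.
Check: d/dz[\frac{\left(- 12 z + 2 e^{z} - 15\right) e^{- z}}{4}] = \frac{\left(12 z + 3\right) e^{- z}}{4}, which equals G'(z).

G(z) = \frac{\left(- 12 z + 2 e^{z} - 15\right) e^{- z}}{4}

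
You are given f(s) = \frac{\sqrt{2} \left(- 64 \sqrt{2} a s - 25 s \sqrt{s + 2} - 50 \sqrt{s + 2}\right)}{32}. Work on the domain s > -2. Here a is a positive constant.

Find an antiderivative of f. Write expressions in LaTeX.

Any candidate F(s) must reproduce f(s) exactly when differentiated.
Check: d/ds[\frac{\sqrt{2} \left(- 16 \sqrt{2} a s^{2} - 5 s^{2} \sqrt{s + 2} - 20 s \sqrt{s + 2} - 20 \sqrt{s + 2}\right)}{16}] = \frac{- 128 a s \sqrt{s + 2} - 25 \sqrt{2} s^{2} - 100 \sqrt{2} s - 100 \sqrt{2}}{32 \sqrt{s + 2}}, which equals f(s).

An antiderivative is F(s) = \frac{\sqrt{2} \left(- 16 \sqrt{2} a s^{2} - 5 s^{2} \sqrt{s + 2} - 20 s \sqrt{s + 2} - 20 \sqrt{s + 2}\right)}{16}.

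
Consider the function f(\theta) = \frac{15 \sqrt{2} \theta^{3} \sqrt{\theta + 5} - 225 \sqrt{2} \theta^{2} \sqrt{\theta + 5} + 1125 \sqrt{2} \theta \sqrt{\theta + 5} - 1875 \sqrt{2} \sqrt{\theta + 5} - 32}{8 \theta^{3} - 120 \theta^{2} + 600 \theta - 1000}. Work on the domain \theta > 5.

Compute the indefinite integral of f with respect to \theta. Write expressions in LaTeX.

Recover f(\theta) by differentiating a candidate F(\theta); any mismatch rules it out.
Check: d/d\theta[\frac{5 \sqrt{2} \theta^{3} \sqrt{\theta + 5} - 25 \sqrt{2} \theta^{2} \sqrt{\theta + 5} - 125 \sqrt{2} \theta \sqrt{\theta + 5} + 625 \sqrt{2} \sqrt{\theta + 5} + 8}{4 \theta^{2} - 40 \theta + 100}] = \frac{15 \sqrt{2} \theta^{4} - 150 \sqrt{2} \theta^{3} + 3750 \sqrt{2} \theta - 32 \sqrt{\theta + 5} - 9375 \sqrt{2}}{8 \theta^{3} \sqrt{\theta + 5} - 120 \theta^{2} \sqrt{\theta + 5} + 600 \theta \sqrt{\theta + 5} - 1000 \sqrt{\theta + 5}}, which equals f(\theta).

F(\theta) = \frac{5 \sqrt{2} \theta^{3} \sqrt{\theta + 5} - 25 \sqrt{2} \theta^{2} \sqrt{\theta + 5} - 125 \sqrt{2} \theta \sqrt{\theta + 5} + 625 \sqrt{2} \sqrt{\theta + 5} + 8}{4 \theta^{2} - 40 \theta + 100} + C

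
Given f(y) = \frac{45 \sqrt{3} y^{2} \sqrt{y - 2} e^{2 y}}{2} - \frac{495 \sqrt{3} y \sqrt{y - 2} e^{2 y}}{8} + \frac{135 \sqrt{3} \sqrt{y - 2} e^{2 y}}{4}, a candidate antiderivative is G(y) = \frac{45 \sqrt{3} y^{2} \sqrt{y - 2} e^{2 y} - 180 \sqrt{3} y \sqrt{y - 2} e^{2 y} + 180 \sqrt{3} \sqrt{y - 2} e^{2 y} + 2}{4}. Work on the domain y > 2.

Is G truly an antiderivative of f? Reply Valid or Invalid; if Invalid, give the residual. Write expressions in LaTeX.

d/dy[G] = \frac{180 \sqrt{3} y^{3} e^{2 y} - 855 \sqrt{3} y^{2} e^{2 y} + 1260 \sqrt{3} y e^{2 y} - 540 \sqrt{3} e^{2 y}}{8 \sqrt{y - 2}}
This equals f(y) exactly, so the claim holds.

Valid - differentiating G returns exactly f.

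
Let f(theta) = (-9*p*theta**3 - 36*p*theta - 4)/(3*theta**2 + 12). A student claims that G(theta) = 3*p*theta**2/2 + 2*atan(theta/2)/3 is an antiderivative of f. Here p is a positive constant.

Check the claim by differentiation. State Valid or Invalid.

Invalid: d/dtheta[G] - f = (18*p*theta**3 + 72*p*theta + 8)/(3*theta**2 + 12), which is not 0.

d/dtheta[G] = (9*p*theta**3 + 36*p*theta + 4)/(3*theta**2 + 12)
d/dtheta[G] - f(theta) = (18*p*theta**3 + 72*p*theta + 8)/(3*theta**2 + 12) != 0.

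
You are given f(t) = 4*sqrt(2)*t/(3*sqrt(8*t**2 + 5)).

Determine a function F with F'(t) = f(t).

An antiderivative is F(t) = sqrt(2)*sqrt(8*t**2 + 5)/6.

The substitution u = 4*t**2 + 5/2 works: f is exactly (dF/du)*(du/dt) for that inner function.
Check: d/dt[sqrt(2)*sqrt(8*t**2 + 5)/6] = 4*sqrt(2)*t/(3*sqrt(8*t**2 + 5)) = f(t).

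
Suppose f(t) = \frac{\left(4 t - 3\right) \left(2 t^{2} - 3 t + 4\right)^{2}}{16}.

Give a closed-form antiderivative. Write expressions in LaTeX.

f matches the chain-rule pattern g'(h)*h' with inner function h(t) = \frac{t^{2}}{2} - \frac{3 t}{4} + 1; substituting u = h(t) collapses the integral.
Check: d/dt[\frac{t^{6}}{6} - \frac{3 t^{5}}{4} + \frac{17 t^{4}}{8} - \frac{57 t^{3}}{16} + \frac{17 t^{2}}{4} - 3 t] = t^{5} - \frac{15 t^{4}}{4} + \frac{17 t^{3}}{2} - \frac{171 t^{2}}{16} + \frac{17 t}{2} - 3, which equals f(t).

An antiderivative is F(t) = \frac{t^{6}}{6} - \frac{3 t^{5}}{4} + \frac{17 t^{4}}{8} - \frac{57 t^{3}}{16} + \frac{17 t^{2}}{4} - 3 t.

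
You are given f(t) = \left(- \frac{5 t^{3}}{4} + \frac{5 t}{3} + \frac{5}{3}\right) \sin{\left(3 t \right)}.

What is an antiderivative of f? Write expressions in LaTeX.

An antiderivative is F(t) = \frac{5 t^{3} \cos{\left(3 t \right)}}{12} - \frac{5 t^{2} \sin{\left(3 t \right)}}{12} - \frac{5 t \cos{\left(3 t \right)}}{6} + \frac{5 \sin{\left(3 t \right)}}{18} - \frac{5 \cos{\left(3 t \right)}}{9}.

Any candidate F(t) must reproduce f(t) exactly when differentiated.
Check: d/dt[\frac{5 t^{3} \cos{\left(3 t \right)}}{12} - \frac{5 t^{2} \sin{\left(3 t \right)}}{12} - \frac{5 t \cos{\left(3 t \right)}}{6} + \frac{5 \sin{\left(3 t \right)}}{18} - \frac{5 \cos{\left(3 t \right)}}{9}] = - \frac{5 t^{3} \sin{\left(3 t \right)}}{4} + \frac{5 t \sin{\left(3 t \right)}}{3} + \frac{5 \sin{\left(3 t \right)}}{3}, which equals f(t).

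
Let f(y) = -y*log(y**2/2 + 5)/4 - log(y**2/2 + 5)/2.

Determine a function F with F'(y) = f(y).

The integrand splits into summands that can be handled one at a time.
Check: d/dy[(y**2 + y*(-y - 4)*log(y**2/2 + 5) + 8*y - 10*log(y**2 + 10) - 8*sqrt(10)*atan(sqrt(10)*y/10))/8] = -y*log(y**2/2 + 5)/4 - log(y**2/2 + 5)/2 = f(y).

An antiderivative is F(y) = (y**2 + y*(-y - 4)*log(y**2/2 + 5) + 8*y - 10*log(y**2 + 10) - 8*sqrt(10)*atan(sqrt(10)*y/10))/8.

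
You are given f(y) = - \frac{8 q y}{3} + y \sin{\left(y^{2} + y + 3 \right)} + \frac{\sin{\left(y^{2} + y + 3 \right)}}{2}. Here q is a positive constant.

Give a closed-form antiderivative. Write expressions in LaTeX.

An antiderivative is F(y) = - \frac{8 q y^{2} + 3 \cos{\left(y^{2} + y + 3 \right)}}{6}.

The integrand splits into summands that can be handled one at a time.
Check: d/dy[- \frac{8 q y^{2} + 3 \cos{\left(y^{2} + y + 3 \right)}}{6}] = - \frac{8 q y}{3} + y \sin{\left(y^{2} + y + 3 \right)} + \frac{\sin{\left(y^{2} + y + 3 \right)}}{2} = f(y).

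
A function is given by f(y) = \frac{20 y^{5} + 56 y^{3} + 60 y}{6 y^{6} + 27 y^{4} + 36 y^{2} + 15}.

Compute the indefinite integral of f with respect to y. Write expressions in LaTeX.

F(y) = \frac{5 y^{2} \log{\left(2 y^{2} + 5 \right)} + 5 \log{\left(2 y^{2} + 5 \right)} - 4}{3 \left(y^{2} + 1\right)} + C

An antiderivative F(y) passes only if d/dy[F] lands on f(y) exactly.
Check: d/dy[\frac{5 y^{2} \log{\left(2 y^{2} + 5 \right)} + 5 \log{\left(2 y^{2} + 5 \right)} - 4}{3 \left(y^{2} + 1\right)}] = \frac{20 y^{5} + 56 y^{3} + 60 y}{6 y^{6} + 27 y^{4} + 36 y^{2} + 15} = f(y).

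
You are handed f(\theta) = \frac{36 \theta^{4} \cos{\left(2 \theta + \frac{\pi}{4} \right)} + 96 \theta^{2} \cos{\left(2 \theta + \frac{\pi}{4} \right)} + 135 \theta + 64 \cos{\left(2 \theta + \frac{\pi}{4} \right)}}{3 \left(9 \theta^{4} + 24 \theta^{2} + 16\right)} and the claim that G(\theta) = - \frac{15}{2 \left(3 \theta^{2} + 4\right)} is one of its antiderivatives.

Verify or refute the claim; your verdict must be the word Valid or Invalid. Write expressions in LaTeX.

Invalid: d/d\theta[G] - f = - \frac{4 \cos{\left(2 \theta + \frac{\pi}{4} \right)}}{3}, which is not 0.

d/d\theta[G] = \frac{45 \theta}{9 \theta^{4} + 24 \theta^{2} + 16}
d/d\theta[G] - f(\theta) = - \frac{4 \cos{\left(2 \theta + \frac{\pi}{4} \right)}}{3} != 0.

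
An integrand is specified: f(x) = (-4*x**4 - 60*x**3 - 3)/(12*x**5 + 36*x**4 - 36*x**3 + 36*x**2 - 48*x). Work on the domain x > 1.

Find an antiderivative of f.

Factor the denominator (12*x*(x - 1)*(x + 4)*(x**2 + 1)) and decompose: f = -(215*x + 279)/(408*(x**2 + 1)) + 2813/(4080*(x + 4)) - 67/(120*(x - 1)) + 1/(16*x); each piece integrates to a log, atan, or power term.
Check: d/dx[(255*log(x) - 2278*log(x - 1) + 2813*log(x + 4) - 1075*log(x**2 + 1) - 2790*atan(x))/4080] = (-4*x**4 - 60*x**3 - 3)/(12*x**5 + 36*x**4 - 36*x**3 + 36*x**2 - 48*x) = f(x).

An antiderivative is F(x) = (255*log(x) - 2278*log(x - 1) + 2813*log(x + 4) - 1075*log(x**2 + 1) - 2790*atan(x))/4080.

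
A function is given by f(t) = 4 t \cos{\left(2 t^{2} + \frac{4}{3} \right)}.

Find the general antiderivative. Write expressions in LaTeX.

The substitution u = 2 t^{2} + \frac{4}{3} works: f is exactly (dF/du)*(du/dt) for that inner function.
Check: d/dt[\sin{\left(2 t^{2} + \frac{4}{3} \right)}] = 4 t \cos{\left(2 t^{2} + \frac{4}{3} \right)} = f(t).

F(t) = \sin{\left(2 t^{2} + \frac{4}{3} \right)} + C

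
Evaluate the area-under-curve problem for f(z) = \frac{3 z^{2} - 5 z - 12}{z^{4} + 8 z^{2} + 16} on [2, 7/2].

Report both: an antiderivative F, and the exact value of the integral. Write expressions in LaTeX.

Antiderivative: F(z) = \frac{5 - 6 z}{2 \left(z^{2} + 4\right)}; value = - \frac{57}{1040}

Recognize the product-rule pattern: f = u'v + uv' with u = \frac{1}{\frac{z^{2}}{2} + 2}, v = \frac{5}{4} - \frac{3 z}{2}, so integration by parts undoes it.
F(z) = \frac{5 - 6 z}{2 \left(z^{2} + 4\right)} is an antiderivative of f.
Check: d/dz[\frac{5 - 6 z}{2 \left(z^{2} + 4\right)}] = \frac{3 z^{2} - 5 z - 12}{z^{4} + 8 z^{2} + 16} = f(z).
F(7/2) = - \frac{32}{65}; F(2) = - \frac{7}{16}.
Integral = F(7/2) - F(2) = - \frac{57}{1040}.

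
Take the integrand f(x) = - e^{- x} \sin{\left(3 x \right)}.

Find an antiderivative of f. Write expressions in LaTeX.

A candidate is checked by its d/dx: the result must match f(x).
Check: d/dx[\frac{e^{- x} \sin{\left(3 x \right)}}{10} + \frac{3 e^{- x} \cos{\left(3 x \right)}}{10}] = - e^{- x} \sin{\left(3 x \right)} = f(x).

An antiderivative is F(x) = \frac{e^{- x} \sin{\left(3 x \right)}}{10} + \frac{3 e^{- x} \cos{\left(3 x \right)}}{10}.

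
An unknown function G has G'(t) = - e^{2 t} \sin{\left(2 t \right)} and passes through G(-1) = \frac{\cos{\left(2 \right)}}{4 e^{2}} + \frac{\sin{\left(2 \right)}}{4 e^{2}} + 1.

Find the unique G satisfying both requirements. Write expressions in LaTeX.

G(t) = \frac{- e^{2 t} \sin{\left(2 t \right)} + e^{2 t} \cos{\left(2 t \right)} + 4}{4}

Differentiate the proposed G(t) back; it has to land on the given G'(t).
A general antiderivative is - \frac{e^{2 t} \sin{\left(2 t \right)}}{4} + \frac{e^{2 t} \cos{\left(2 t \right)}}{4} + C.
The condition gives C = \frac{\cos{\left(2 \right)}}{4 e^{2}} + \frac{\sin{\left(2 \right)}}{4 e^{2}} + 1 - (\frac{\cos{\left(2 \right)}}{4 e^{2}} + \frac{\sin{\left(2 \right)}}{4 e^{2}}) = 1.
So G(t) = \frac{- e^{2 t} \sin{\left(2 t \right)} + e^{2 t} \cos{\left(2 t \right)} + 4}{4}.
Check: d/dt[\frac{- e^{2 t} \sin{\left(2 t \right)} + e^{2 t} \cos{\left(2 t \right)} + 4}{4}] = - e^{2 t} \sin{\left(2 t \right)} = G'(t).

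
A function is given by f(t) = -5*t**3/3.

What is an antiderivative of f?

An antiderivative is F(t) = -5*t**4/12.

An antiderivative F(t) passes only if d/dt[F] lands on f(t) exactly.
Check: d/dt[-5*t**4/12] = -5*t**3/3 = f(t).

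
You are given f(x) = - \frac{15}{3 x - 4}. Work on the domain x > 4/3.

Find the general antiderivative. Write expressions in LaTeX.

F(x) = - 5 \log{\left(\frac{3 x}{2} - 2 \right)} + C

Whatever form F(x) takes, F'(x) = f(x) is non-negotiable.
Check: d/dx[- 5 \log{\left(\frac{3 x}{2} - 2 \right)}] = - \frac{15}{3 x - 4} = f(x).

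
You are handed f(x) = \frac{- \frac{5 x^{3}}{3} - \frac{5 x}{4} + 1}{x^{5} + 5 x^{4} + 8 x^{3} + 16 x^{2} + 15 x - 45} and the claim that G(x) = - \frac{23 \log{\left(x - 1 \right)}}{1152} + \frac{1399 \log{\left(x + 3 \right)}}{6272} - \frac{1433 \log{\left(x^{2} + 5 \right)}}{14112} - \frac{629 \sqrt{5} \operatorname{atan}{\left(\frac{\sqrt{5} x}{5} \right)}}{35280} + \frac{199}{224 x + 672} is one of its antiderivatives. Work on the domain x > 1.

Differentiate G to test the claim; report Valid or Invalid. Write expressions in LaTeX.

d/dx[G] = \frac{- 20 x^{3} - 15 x + 12}{12 x^{5} + 60 x^{4} + 96 x^{3} + 192 x^{2} + 180 x - 540}
This equals f(x) exactly, so the claim holds.

Valid - the claim checks out under differentiation.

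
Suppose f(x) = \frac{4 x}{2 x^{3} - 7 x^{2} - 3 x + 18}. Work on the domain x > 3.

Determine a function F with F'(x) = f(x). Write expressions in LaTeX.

An antiderivative is F(x) = \frac{4 \log{\left(x - 3 \right)}}{3} - \frac{8 \log{\left(x - 2 \right)}}{7} - \frac{4 \log{\left(x + \frac{3}{2} \right)}}{21}.

Factor the denominator (\left(x - 3\right) \left(x - 2\right) \left(2 x + 3\right)) and decompose: f = - \frac{8}{21 \left(2 x + 3\right)} - \frac{8}{7 \left(x - 2\right)} + \frac{4}{3 \left(x - 3\right)}; each piece integrates to a log, atan, or power term.
Check: d/dx[\frac{4 \log{\left(x - 3 \right)}}{3} - \frac{8 \log{\left(x - 2 \right)}}{7} - \frac{4 \log{\left(x + \frac{3}{2} \right)}}{21}] = \frac{4 x}{2 x^{3} - 7 x^{2} - 3 x + 18} = f(x).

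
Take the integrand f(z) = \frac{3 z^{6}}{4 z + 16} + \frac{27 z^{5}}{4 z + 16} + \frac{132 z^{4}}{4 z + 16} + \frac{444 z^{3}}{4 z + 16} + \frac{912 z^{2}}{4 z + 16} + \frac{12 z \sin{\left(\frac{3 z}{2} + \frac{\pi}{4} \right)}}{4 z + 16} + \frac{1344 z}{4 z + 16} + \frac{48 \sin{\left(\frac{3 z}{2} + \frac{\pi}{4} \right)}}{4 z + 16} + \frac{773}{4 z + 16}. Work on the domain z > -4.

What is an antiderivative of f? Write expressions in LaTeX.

An antiderivative is F(z) = \frac{z^{6}}{8} + \frac{3 z^{5}}{4} + \frac{9 z^{4}}{2} + 13 z^{3} + 36 z^{2} + 48 z + \frac{5 \log{\left(z + 4 \right)}}{4} - 2 \cos{\left(\frac{3 z}{2} + \frac{\pi}{4} \right)}.

The integrand splits into summands that can be handled one at a time.
Check: d/dz[\frac{z^{6}}{8} + \frac{3 z^{5}}{4} + \frac{9 z^{4}}{2} + 13 z^{3} + 36 z^{2} + 48 z + \frac{5 \log{\left(z + 4 \right)}}{4} - 2 \cos{\left(\frac{3 z}{2} + \frac{\pi}{4} \right)}] = \frac{3 z^{6} + 27 z^{5} + 132 z^{4} + 444 z^{3} + 912 z^{2} + 12 z \sin{\left(\frac{3 z}{2} + \frac{\pi}{4} \right)} + 1344 z + 48 \sin{\left(\frac{3 z}{2} + \frac{\pi}{4} \right)} + 773}{4 z + 16}, which equals f(z).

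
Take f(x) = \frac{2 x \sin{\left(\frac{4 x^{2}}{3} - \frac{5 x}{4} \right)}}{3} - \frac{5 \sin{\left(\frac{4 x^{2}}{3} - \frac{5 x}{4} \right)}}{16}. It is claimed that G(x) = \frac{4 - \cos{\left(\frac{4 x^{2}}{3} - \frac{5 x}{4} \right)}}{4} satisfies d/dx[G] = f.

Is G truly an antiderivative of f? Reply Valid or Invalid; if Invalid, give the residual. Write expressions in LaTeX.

Valid. The derivative of G reproduces f.

d/dx[G] = \frac{2 x \sin{\left(\frac{4 x^{2}}{3} - \frac{5 x}{4} \right)}}{3} - \frac{5 \sin{\left(\frac{4 x^{2}}{3} - \frac{5 x}{4} \right)}}{16}
This equals f(x) exactly, so the claim holds.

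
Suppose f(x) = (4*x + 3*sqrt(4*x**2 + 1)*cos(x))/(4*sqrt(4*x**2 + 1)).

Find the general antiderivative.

F(x) = sqrt(4*x**2 + 1)/4 + 3*sin(x)/4 + C

Check any antiderivative F(x) by computing F'(x) and comparing it with f(x).
Check: d/dx[sqrt(4*x**2 + 1)/4 + 3*sin(x)/4] = (4*x + 3*sqrt(4*x**2 + 1)*cos(x))/(4*sqrt(4*x**2 + 1)) = f(x).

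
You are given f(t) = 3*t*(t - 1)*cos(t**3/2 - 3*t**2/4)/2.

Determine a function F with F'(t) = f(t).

An antiderivative is F(t) = sin(t**3/2 - 3*t**2/4).

The substitution u = t**3/2 - 3*t**2/4 works: f is exactly (dF/du)*(du/dt) for that inner function.
Check: d/dt[sin(t**3/2 - 3*t**2/4)] = 3*t**2*cos(t**3/2 - 3*t**2/4)/2 - 3*t*cos(t**3/2 - 3*t**2/4)/2, which equals f(t).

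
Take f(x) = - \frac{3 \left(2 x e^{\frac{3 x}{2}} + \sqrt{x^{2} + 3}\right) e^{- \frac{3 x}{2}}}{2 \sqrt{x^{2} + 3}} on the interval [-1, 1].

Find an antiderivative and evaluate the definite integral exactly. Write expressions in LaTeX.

Antiderivative: F(x) = - 3 \sqrt{x^{2} + 3} + e^{- \frac{3 x}{2}}; value = - e^{\frac{3}{2}} + e^{- \frac{3}{2}}

Whatever form F(x) takes, F'(x) = f(x) is non-negotiable.
F(x) = - 3 \sqrt{x^{2} + 3} + e^{- \frac{3 x}{2}} is an antiderivative of f.
Check: d/dx[- 3 \sqrt{x^{2} + 3} + e^{- \frac{3 x}{2}}] = \frac{\left(- 6 x e^{\frac{3 x}{2}} - 3 \sqrt{x^{2} + 3}\right) e^{- \frac{3 x}{2}}}{2 \sqrt{x^{2} + 3}}, which equals f(x).
F(1) = -6 + e^{- \frac{3}{2}}; F(-1) = -6 + e^{\frac{3}{2}}.
Integral = F(1) - F(-1) = - e^{\frac{3}{2}} + e^{- \frac{3}{2}}.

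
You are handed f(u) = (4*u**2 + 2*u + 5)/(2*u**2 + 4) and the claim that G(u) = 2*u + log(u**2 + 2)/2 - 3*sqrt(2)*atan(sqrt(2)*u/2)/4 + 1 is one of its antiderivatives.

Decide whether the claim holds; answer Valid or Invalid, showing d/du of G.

Valid: G'(u) = f(u).

d/du[G] = (4*u**2 + 2*u + 5)/(2*u**2 + 4)
This equals f(u) exactly, so the claim holds.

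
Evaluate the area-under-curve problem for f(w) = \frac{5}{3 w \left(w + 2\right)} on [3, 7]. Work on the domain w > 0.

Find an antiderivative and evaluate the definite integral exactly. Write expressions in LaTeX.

Factor the denominator (3 w \left(w + 2\right)) and decompose: f = - \frac{5}{6 \left(w + 2\right)} + \frac{5}{6 w}; each piece integrates to a log, atan, or power term.
F(w) = \frac{5 \log{\left(w \right)}}{6} - \frac{5 \log{\left(w + 2 \right)}}{6} is an antiderivative of f.
Check: d/dw[\frac{5 \log{\left(w \right)}}{6} - \frac{5 \log{\left(w + 2 \right)}}{6}] = \frac{5}{3 w^{2} + 6 w}, which equals f(w).
F(7) = - \frac{5 \log{\left(9 \right)}}{6} + \frac{5 \log{\left(7 \right)}}{6}; F(3) = - \frac{5 \log{\left(5 \right)}}{6} + \frac{5 \log{\left(3 \right)}}{6}.
Integral = F(7) - F(3) = - \frac{5 \log{\left(9 \right)}}{6} - \frac{5 \log{\left(3 \right)}}{6} + \frac{5 \log{\left(5 \right)}}{6} + \frac{5 \log{\left(7 \right)}}{6}.

Antiderivative: F(w) = \frac{5 \log{\left(w \right)}}{6} - \frac{5 \log{\left(w + 2 \right)}}{6}; value = - \frac{5 \log{\left(9 \right)}}{6} - \frac{5 \log{\left(3 \right)}}{6} + \frac{5 \log{\left(5 \right)}}{6} + \frac{5 \log{\left(7 \right)}}{6}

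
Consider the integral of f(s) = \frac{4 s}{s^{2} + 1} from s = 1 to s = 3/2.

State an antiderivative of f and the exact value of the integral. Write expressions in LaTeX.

Antiderivative: F(s) = 2 \log{\left(4 s^{2} + 4 \right)}; value = - 2 \log{\left(8 \right)} + 2 \log{\left(13 \right)}

The substitution u = 4 s^{2} + 4 works: f is exactly (dF/du)*(du/ds) for that inner function.
F(s) = 2 \log{\left(4 s^{2} + 4 \right)} is an antiderivative of f.
Check: d/ds[2 \log{\left(4 s^{2} + 4 \right)}] = \frac{4 s}{s^{2} + 1} = f(s).
F(3/2) = 2 \log{\left(13 \right)}; F(1) = 2 \log{\left(8 \right)}.
Integral = F(3/2) - F(1) = - 2 \log{\left(8 \right)} + 2 \log{\left(13 \right)}.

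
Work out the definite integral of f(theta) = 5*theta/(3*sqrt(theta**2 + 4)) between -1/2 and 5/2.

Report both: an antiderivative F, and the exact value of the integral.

Antiderivative: F(theta) = 5*sqrt(theta**2 + 4)/3; value = -5*sqrt(17)/6 + 5*sqrt(41)/6

The substitution u = theta**2 + 4 works: f is exactly (dF/du)*(du/dtheta) for that inner function.
F(theta) = 5*sqrt(theta**2 + 4)/3 is an antiderivative of f.
Check: d/dtheta[5*sqrt(theta**2 + 4)/3] = 5*theta/(3*sqrt(theta**2 + 4)) = f(theta).
F(5/2) = 5*sqrt(41)/6; F(-1/2) = 5*sqrt(17)/6.
Integral = F(5/2) - F(-1/2) = -5*sqrt(17)/6 + 5*sqrt(41)/6.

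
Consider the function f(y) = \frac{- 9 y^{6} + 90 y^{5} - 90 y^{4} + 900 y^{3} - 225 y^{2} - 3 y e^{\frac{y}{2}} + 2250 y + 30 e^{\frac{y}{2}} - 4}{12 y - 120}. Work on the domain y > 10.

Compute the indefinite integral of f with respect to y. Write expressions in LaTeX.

F(y) = \frac{3 \left(- y^{2} - 5\right)^{3} - 12 e^{\frac{y}{2}} - 8 \log{\left(\frac{y}{2} - 5 \right)}}{24} + C

Check any antiderivative F(y) by computing F'(y) and comparing it with f(y).
Check: d/dy[\frac{3 \left(- y^{2} - 5\right)^{3} - 12 e^{\frac{y}{2}} - 8 \log{\left(\frac{y}{2} - 5 \right)}}{24}] = \frac{- 9 y^{6} + 90 y^{5} - 90 y^{4} + 900 y^{3} - 225 y^{2} - 3 y e^{\frac{y}{2}} + 2250 y + 30 e^{\frac{y}{2}} - 4}{12 y - 120} = f(y).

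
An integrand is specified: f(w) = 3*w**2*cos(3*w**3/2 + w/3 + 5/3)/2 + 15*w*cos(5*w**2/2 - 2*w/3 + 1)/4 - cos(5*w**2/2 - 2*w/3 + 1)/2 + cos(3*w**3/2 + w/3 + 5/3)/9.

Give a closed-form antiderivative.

The integrand splits into summands that can be handled one at a time.
Check: d/dw[(9*sin(5*w**2/2 - 2*w/3 + 1) + 4*sin(3*w**3/2 + w/3 + 5/3))/12] = 3*w**2*cos(3*w**3/2 + w/3 + 5/3)/2 + 15*w*cos(5*w**2/2 - 2*w/3 + 1)/4 - cos(5*w**2/2 - 2*w/3 + 1)/2 + cos(3*w**3/2 + w/3 + 5/3)/9 = f(w).

An antiderivative is F(w) = (9*sin(5*w**2/2 - 2*w/3 + 1) + 4*sin(3*w**3/2 + w/3 + 5/3))/12.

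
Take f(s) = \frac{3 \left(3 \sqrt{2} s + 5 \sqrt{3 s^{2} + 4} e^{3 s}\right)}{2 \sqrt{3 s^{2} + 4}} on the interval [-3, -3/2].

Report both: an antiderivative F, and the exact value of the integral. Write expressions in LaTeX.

For F(s) to be correct the identity F'(s) - f(s) = 0 must hold.
F(s) = 3 \sqrt{\frac{3 s^{2}}{2} + 2} + \frac{5 e^{3 s}}{2} is an antiderivative of f.
Check: d/ds[3 \sqrt{\frac{3 s^{2}}{2} + 2} + \frac{5 e^{3 s}}{2}] = \frac{9 \sqrt{2} s + 15 \sqrt{3 s^{2} + 4} e^{3 s}}{2 \sqrt{3 s^{2} + 4}}, which equals f(s).
F(-3/2) = \frac{5}{2 e^{\frac{9}{2}}} + \frac{3 \sqrt{86}}{4}; F(-3) = \frac{5}{2 e^{9}} + \frac{3 \sqrt{62}}{2}.
Integral = F(-3/2) - F(-3) = - \frac{3 \sqrt{62}}{2} - \frac{5}{2 e^{9}} + \frac{5}{2 e^{\frac{9}{2}}} + \frac{3 \sqrt{86}}{4}.

Antiderivative: F(s) = 3 \sqrt{\frac{3 s^{2}}{2} + 2} + \frac{5 e^{3 s}}{2}; value = - \frac{3 \sqrt{62}}{2} - \frac{5}{2 e^{9}} + \frac{5}{2 e^{\frac{9}{2}}} + \frac{3 \sqrt{86}}{4}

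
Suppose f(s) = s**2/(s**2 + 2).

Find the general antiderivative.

F(s) = s - sqrt(2)*atan(sqrt(2)*s/2) + C

Whatever form F(s) takes, F'(s) = f(s) is non-negotiable.
Check: d/ds[s - sqrt(2)*atan(sqrt(2)*s/2)] = s**2/(s**2 + 2) = f(s).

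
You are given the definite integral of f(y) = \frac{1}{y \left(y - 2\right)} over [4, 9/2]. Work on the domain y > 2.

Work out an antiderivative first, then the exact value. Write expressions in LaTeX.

Antiderivative: F(y) = - \frac{\log{\left(y \right)}}{2} + \frac{\log{\left(y - 2 \right)}}{2}; value = - \frac{\log{\left(\frac{9}{2} \right)}}{2} - \frac{\log{\left(2 \right)}}{2} + \frac{\log{\left(\frac{5}{2} \right)}}{2} + \frac{\log{\left(4 \right)}}{2}

Factor the denominator (y \left(y - 2\right)) and decompose: f = \frac{1}{2 \left(y - 2\right)} - \frac{1}{2 y}; each piece integrates to a log, atan, or power term.
F(y) = - \frac{\log{\left(y \right)}}{2} + \frac{\log{\left(y - 2 \right)}}{2} is an antiderivative of f.
Check: d/dy[- \frac{\log{\left(y \right)}}{2} + \frac{\log{\left(y - 2 \right)}}{2}] = \frac{1}{y^{2} - 2 y}, which equals f(y).
F(9/2) = - \frac{\log{\left(\frac{9}{2} \right)}}{2} + \frac{\log{\left(\frac{5}{2} \right)}}{2}; F(4) = - \frac{\log{\left(4 \right)}}{2} + \frac{\log{\left(2 \right)}}{2}.
Integral = F(9/2) - F(4) = - \frac{\log{\left(\frac{9}{2} \right)}}{2} - \frac{\log{\left(2 \right)}}{2} + \frac{\log{\left(\frac{5}{2} \right)}}{2} + \frac{\log{\left(4 \right)}}{2}.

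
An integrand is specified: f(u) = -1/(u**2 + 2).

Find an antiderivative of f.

A candidate is checked by its d/du: the result must match f(u).
Check: d/du[-sqrt(2)*atan(sqrt(2)*u/2)/2] = -1/(u**2 + 2) = f(u).

An antiderivative is F(u) = -sqrt(2)*atan(sqrt(2)*u/2)/2.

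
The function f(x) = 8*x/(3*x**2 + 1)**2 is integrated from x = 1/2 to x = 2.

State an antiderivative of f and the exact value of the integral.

The substitution u = 3*x**2 + 1 works: f is exactly (dF/du)*(du/dx) for that inner function.
F(x) = -4/(9*x**2 + 3) is an antiderivative of f.
Check: d/dx[-4/(9*x**2 + 3)] = 8*x/(9*x**4 + 6*x**2 + 1), which equals f(x).
F(2) = -4/39; F(1/2) = -16/21.
Integral = F(2) - F(1/2) = 60/91.

Antiderivative: F(x) = -4/(9*x**2 + 3); value = 60/91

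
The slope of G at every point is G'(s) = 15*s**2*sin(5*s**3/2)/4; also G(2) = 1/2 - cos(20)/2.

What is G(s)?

G(s) = 1/2 - cos(5*s**3/2)/2

G'(s) matches the chain-rule pattern g'(h)*h' with inner function h(s) = 5*s**3/2; substituting u = h(s) collapses the integral.
A general antiderivative is -cos(5*s**3/2)/2 + C.
The condition gives C = 1/2 - cos(20)/2 - (-cos(20)/2) = 1/2.
So G(s) = 1/2 - cos(5*s**3/2)/2.
Check: d/ds[1/2 - cos(5*s**3/2)/2] = 15*s**2*sin(5*s**3/2)/4 = G'(s).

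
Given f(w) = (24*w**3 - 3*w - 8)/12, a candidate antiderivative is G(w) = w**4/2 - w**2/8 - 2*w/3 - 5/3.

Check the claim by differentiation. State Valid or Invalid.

Valid - differentiating G returns exactly f.

d/dw[G] = 2*w**3 - w/4 - 2/3
This equals f(w) exactly, so the claim holds.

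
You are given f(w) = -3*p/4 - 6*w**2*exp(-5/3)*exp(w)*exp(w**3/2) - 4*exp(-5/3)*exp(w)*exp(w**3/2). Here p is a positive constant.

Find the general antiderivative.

Integrate term by term and add the pieces.
Check: d/dw[-3*p*w/4 - 4*exp(-5/3)*exp(w)*exp(w**3/2)] = (-3*p*exp(5/3) - 24*w**2*exp(w)*exp(w**3/2) - 16*exp(w)*exp(w**3/2))*exp(-5/3)/4, which equals f(w).

F(w) = -3*p*w/4 - 4*exp(-5/3)*exp(w)*exp(w**3/2) + C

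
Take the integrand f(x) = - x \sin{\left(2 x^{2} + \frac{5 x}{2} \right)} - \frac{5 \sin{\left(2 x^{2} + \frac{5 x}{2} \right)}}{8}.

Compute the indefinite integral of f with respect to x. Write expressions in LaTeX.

f matches the chain-rule pattern g'(h)*h' with inner function h(x) = 2 x^{2} + \frac{5 x}{2}; substituting u = h(x) collapses the integral.
Check: d/dx[\frac{\cos{\left(2 x^{2} + \frac{5 x}{2} \right)}}{4}] = - x \sin{\left(2 x^{2} + \frac{5 x}{2} \right)} - \frac{5 \sin{\left(2 x^{2} + \frac{5 x}{2} \right)}}{8} = f(x).

F(x) = \frac{\cos{\left(2 x^{2} + \frac{5 x}{2} \right)}}{4} + C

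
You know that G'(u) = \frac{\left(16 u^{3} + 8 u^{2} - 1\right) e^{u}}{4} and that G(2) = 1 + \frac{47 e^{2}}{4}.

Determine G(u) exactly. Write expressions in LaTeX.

G'(u) has the shape v'r + vr' for v = 4 u^{3} - 10 u^{2} + 20 u - \frac{81}{4} and r = e^{u} — it is the derivative of the product v*r.
A general antiderivative is \frac{\left(16 u^{3} - 40 u^{2} + 80 u - 81\right) e^{u}}{4} + C.
The condition gives C = 1 + \frac{47 e^{2}}{4} - (\frac{47 e^{2}}{4}) = 1.
So G(u) = 4 u^{3} e^{u} - 10 u^{2} e^{u} + 20 u e^{u} - \frac{81 e^{u}}{4} + 1.
Check: d/du[4 u^{3} e^{u} - 10 u^{2} e^{u} + 20 u e^{u} - \frac{81 e^{u}}{4} + 1] = 4 u^{3} e^{u} + 2 u^{2} e^{u} - \frac{e^{u}}{4}, which equals G'(u).

G(u) = 4 u^{3} e^{u} - 10 u^{2} e^{u} + 20 u e^{u} - \frac{81 e^{u}}{4} + 1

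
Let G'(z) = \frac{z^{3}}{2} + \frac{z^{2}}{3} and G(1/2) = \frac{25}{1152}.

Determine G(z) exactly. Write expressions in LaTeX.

G(z) = \frac{z^{4}}{8} + \frac{z^{3}}{9}

The integrand splits into summands that can be handled one at a time.
A general antiderivative is \frac{z^{4}}{8} + \frac{z^{3}}{9} + C.
The condition gives C = \frac{25}{1152} - (\frac{25}{1152}) = 0.
So G(z) = \frac{z^{4}}{8} + \frac{z^{3}}{9}.
Check: d/dz[\frac{z^{4}}{8} + \frac{z^{3}}{9}] = \frac{z^{3}}{2} + \frac{z^{2}}{3} = G'(z).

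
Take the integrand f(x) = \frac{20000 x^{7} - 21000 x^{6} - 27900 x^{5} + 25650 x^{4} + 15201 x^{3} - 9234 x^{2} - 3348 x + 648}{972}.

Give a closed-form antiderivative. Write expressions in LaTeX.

The substitution u = \frac{5 x^{2}}{3} - \frac{x}{2} - 1 works: f is exactly (dF/du)*(du/dx) for that inner function.
Check: d/dx[\frac{\left(\frac{5 x^{2}}{3} - \frac{x}{2} - 1\right)^{4}}{3}] = \frac{5000 x^{7}}{243} - \frac{1750 x^{6}}{81} - \frac{775 x^{5}}{27} + \frac{475 x^{4}}{18} + \frac{563 x^{3}}{36} - \frac{19 x^{2}}{2} - \frac{31 x}{9} + \frac{2}{3}, which equals f(x).

An antiderivative is F(x) = \frac{\left(\frac{5 x^{2}}{3} - \frac{x}{2} - 1\right)^{4}}{3}.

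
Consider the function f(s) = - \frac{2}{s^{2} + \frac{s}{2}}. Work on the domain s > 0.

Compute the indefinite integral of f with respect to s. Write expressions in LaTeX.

The denominator factors as s \left(2 s + 1\right); partial fractions split f into directly integrable pieces: \frac{8}{2 s + 1} - \frac{4}{s}.
Check: d/ds[- 4 \log{\left(s \right)} + 4 \log{\left(s + \frac{1}{2} \right)}] = - \frac{4}{2 s^{2} + s}, which equals f(s).

F(s) = - 4 \log{\left(s \right)} + 4 \log{\left(s + \frac{1}{2} \right)} + C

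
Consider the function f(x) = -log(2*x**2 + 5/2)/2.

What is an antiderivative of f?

A first test for any F(x): its x-derivative must equal f(x) identically.
Check: d/dx[-(x*log(2*x**2 + 5/2) - 2*x + sqrt(5)*atan(2*sqrt(5)*x/5))/2] = -log(2*x**2 + 5/2)/2 = f(x).

An antiderivative is F(x) = -(x*log(2*x**2 + 5/2) - 2*x + sqrt(5)*atan(2*sqrt(5)*x/5))/2.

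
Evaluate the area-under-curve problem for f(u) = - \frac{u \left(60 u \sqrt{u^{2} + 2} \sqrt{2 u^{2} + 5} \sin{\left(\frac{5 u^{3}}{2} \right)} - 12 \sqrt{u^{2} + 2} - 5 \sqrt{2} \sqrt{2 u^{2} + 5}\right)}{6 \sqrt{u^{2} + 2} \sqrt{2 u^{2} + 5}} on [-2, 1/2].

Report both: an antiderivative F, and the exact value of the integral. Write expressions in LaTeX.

Antiderivative: F(u) = \frac{5 \sqrt{2} \sqrt{u^{2} + 2} + 6 \sqrt{2 u^{2} + 5} + 8 \cos{\left(\frac{5 u^{3}}{2} \right)}}{6}; value = - \sqrt{13} - \frac{5 \sqrt{3}}{3} - \frac{4 \cos{\left(20 \right)}}{3} + \frac{4 \cos{\left(\frac{5}{16} \right)}}{3} + \frac{5 \sqrt{2}}{4} + \frac{\sqrt{22}}{2}

An antiderivative F(u) passes only if d/du[F] lands on f(u) exactly.
F(u) = \frac{5 \sqrt{2} \sqrt{u^{2} + 2} + 6 \sqrt{2 u^{2} + 5} + 8 \cos{\left(\frac{5 u^{3}}{2} \right)}}{6} is an antiderivative of f.
Check: d/du[\frac{5 \sqrt{2} \sqrt{u^{2} + 2} + 6 \sqrt{2 u^{2} + 5} + 8 \cos{\left(\frac{5 u^{3}}{2} \right)}}{6}] = \frac{- 60 u^{2} \sqrt{u^{2} + 2} \sqrt{2 u^{2} + 5} \sin{\left(\frac{5 u^{3}}{2} \right)} + 12 u \sqrt{u^{2} + 2} + 5 \sqrt{2} u \sqrt{2 u^{2} + 5}}{6 \sqrt{u^{2} + 2} \sqrt{2 u^{2} + 5}}, which equals f(u).
F(1/2) = \frac{4 \cos{\left(\frac{5}{16} \right)}}{3} + \frac{5 \sqrt{2}}{4} + \frac{\sqrt{22}}{2}; F(-2) = \frac{4 \cos{\left(20 \right)}}{3} + \frac{5 \sqrt{3}}{3} + \sqrt{13}.
Integral = F(1/2) - F(-2) = - \sqrt{13} - \frac{5 \sqrt{3}}{3} - \frac{4 \cos{\left(20 \right)}}{3} + \frac{4 \cos{\left(\frac{5}{16} \right)}}{3} + \frac{5 \sqrt{2}}{4} + \frac{\sqrt{22}}{2}.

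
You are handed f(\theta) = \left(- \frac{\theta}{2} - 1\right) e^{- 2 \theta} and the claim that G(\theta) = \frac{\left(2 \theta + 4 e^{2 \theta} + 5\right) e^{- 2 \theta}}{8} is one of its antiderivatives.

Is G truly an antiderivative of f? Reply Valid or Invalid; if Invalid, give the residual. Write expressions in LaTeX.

Valid. The derivative of G reproduces f.

d/d\theta[G] = \frac{\left(- \theta - 2\right) e^{- 2 \theta}}{2}
This equals f(\theta) exactly, so the claim holds.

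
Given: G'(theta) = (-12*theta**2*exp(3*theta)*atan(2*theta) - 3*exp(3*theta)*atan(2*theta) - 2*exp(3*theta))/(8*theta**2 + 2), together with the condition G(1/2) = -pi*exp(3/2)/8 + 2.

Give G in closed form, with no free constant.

G(theta) = -exp(3*theta)*atan(2*theta)/2 + 2

G'(theta) has the shape u'v + uv' for u = -atan(2*theta)/2 and v = exp(3*theta) — it is the derivative of the product u*v.
A general antiderivative is -exp(3*theta)*atan(2*theta)/2 + C.
The condition gives C = -pi*exp(3/2)/8 + 2 - (-pi*exp(3/2)/8) = 2.
So G(theta) = -exp(3*theta)*atan(2*theta)/2 + 2.
Check: d/dtheta[-exp(3*theta)*atan(2*theta)/2 + 2] = (-12*theta**2*exp(3*theta)*atan(2*theta) - 3*exp(3*theta)*atan(2*theta) - 2*exp(3*theta))/(8*theta**2 + 2) = G'(theta).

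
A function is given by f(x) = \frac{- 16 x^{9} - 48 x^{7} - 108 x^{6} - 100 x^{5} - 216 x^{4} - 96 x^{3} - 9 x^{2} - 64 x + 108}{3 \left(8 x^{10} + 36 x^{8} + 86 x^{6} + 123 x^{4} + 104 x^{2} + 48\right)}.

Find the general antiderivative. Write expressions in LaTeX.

Since d/dx undoes antidifferentiation here, F'(x) = f(x) is required of F(x).
Check: d/dx[\frac{x}{\frac{2 x^{4}}{3} + x^{2} + \frac{4}{3}} - \frac{\log{\left(4 x^{2} + 6 \right)}}{3}] = \frac{- 16 x^{9} - 48 x^{7} - 108 x^{6} - 100 x^{5} - 216 x^{4} - 96 x^{3} - 9 x^{2} - 64 x + 108}{24 x^{10} + 108 x^{8} + 258 x^{6} + 369 x^{4} + 312 x^{2} + 144}, which equals f(x).

F(x) = \frac{x}{\frac{2 x^{4}}{3} + x^{2} + \frac{4}{3}} - \frac{\log{\left(4 x^{2} + 6 \right)}}{3} + C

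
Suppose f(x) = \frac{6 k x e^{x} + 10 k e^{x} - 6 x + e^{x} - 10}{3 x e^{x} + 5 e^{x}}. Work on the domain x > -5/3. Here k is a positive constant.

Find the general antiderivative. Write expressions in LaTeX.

Check any antiderivative F(x) by computing F'(x) and comparing it with f(x).
Check: d/dx[\frac{\left(6 k x e^{x} + e^{x} \log{\left(\frac{3 x}{2} + \frac{5}{2} \right)} + 6\right) e^{- x}}{3}] = \frac{6 k x e^{x} + 10 k e^{x} - 6 x + e^{x} - 10}{3 x e^{x} + 5 e^{x}} = f(x).

F(x) = \frac{\left(6 k x e^{x} + e^{x} \log{\left(\frac{3 x}{2} + \frac{5}{2} \right)} + 6\right) e^{- x}}{3} + C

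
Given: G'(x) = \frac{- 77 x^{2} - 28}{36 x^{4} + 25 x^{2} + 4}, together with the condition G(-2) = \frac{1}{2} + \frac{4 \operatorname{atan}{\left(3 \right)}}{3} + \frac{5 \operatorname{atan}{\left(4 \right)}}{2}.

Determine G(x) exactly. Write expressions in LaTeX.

Recover the given G'(x) by differentiating a candidate G(x); any mismatch rules it out.
A general antiderivative is - \frac{4 \operatorname{atan}{\left(\frac{3 x}{2} \right)}}{3} - \frac{5 \operatorname{atan}{\left(2 x \right)}}{2} + C.
The condition gives C = \frac{1}{2} + \frac{4 \operatorname{atan}{\left(3 \right)}}{3} + \frac{5 \operatorname{atan}{\left(4 \right)}}{2} - (\frac{4 \operatorname{atan}{\left(3 \right)}}{3} + \frac{5 \operatorname{atan}{\left(4 \right)}}{2}) = \frac{1}{2}.
So G(x) = - \frac{4 \operatorname{atan}{\left(\frac{3 x}{2} \right)}}{3} - \frac{5 \operatorname{atan}{\left(2 x \right)}}{2} + \frac{1}{2}.
Check: d/dx[- \frac{4 \operatorname{atan}{\left(\frac{3 x}{2} \right)}}{3} - \frac{5 \operatorname{atan}{\left(2 x \right)}}{2} + \frac{1}{2}] = \frac{- 77 x^{2} - 28}{36 x^{4} + 25 x^{2} + 4} = G'(x).

G(x) = - \frac{4 \operatorname{atan}{\left(\frac{3 x}{2} \right)}}{3} - \frac{5 \operatorname{atan}{\left(2 x \right)}}{2} + \frac{1}{2}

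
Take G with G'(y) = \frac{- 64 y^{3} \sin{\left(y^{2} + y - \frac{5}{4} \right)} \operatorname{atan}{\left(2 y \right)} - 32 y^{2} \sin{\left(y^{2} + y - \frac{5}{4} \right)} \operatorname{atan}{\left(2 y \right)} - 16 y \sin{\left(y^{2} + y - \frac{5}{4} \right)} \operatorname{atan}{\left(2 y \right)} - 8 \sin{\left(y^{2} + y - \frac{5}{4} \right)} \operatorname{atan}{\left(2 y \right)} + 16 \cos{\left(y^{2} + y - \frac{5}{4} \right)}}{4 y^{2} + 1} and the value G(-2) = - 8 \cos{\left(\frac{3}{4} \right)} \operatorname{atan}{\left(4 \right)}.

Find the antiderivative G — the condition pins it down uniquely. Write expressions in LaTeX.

G(y) = 8 \cos{\left(y^{2} + y - \frac{5}{4} \right)} \operatorname{atan}{\left(2 y \right)}

G'(y) has the shape u'v + uv' for u = 8 \operatorname{atan}{\left(2 y \right)} and v = \cos{\left(y^{2} + y - \frac{5}{4} \right)} — it is the derivative of the product u*v.
A general antiderivative is 8 \cos{\left(y^{2} + y - \frac{5}{4} \right)} \operatorname{atan}{\left(2 y \right)} + C.
The condition gives C = - 8 \cos{\left(\frac{3}{4} \right)} \operatorname{atan}{\left(4 \right)} - (- 8 \cos{\left(\frac{3}{4} \right)} \operatorname{atan}{\left(4 \right)}) = 0.
So G(y) = 8 \cos{\left(y^{2} + y - \frac{5}{4} \right)} \operatorname{atan}{\left(2 y \right)}.
Check: d/dy[8 \cos{\left(y^{2} + y - \frac{5}{4} \right)} \operatorname{atan}{\left(2 y \right)}] = \frac{- 64 y^{3} \sin{\left(y^{2} + y - \frac{5}{4} \right)} \operatorname{atan}{\left(2 y \right)} - 32 y^{2} \sin{\left(y^{2} + y - \frac{5}{4} \right)} \operatorname{atan}{\left(2 y \right)} - 16 y \sin{\left(y^{2} + y - \frac{5}{4} \right)} \operatorname{atan}{\left(2 y \right)} - 8 \sin{\left(y^{2} + y - \frac{5}{4} \right)} \operatorname{atan}{\left(2 y \right)} + 16 \cos{\left(y^{2} + y - \frac{5}{4} \right)}}{4 y^{2} + 1} = G'(y).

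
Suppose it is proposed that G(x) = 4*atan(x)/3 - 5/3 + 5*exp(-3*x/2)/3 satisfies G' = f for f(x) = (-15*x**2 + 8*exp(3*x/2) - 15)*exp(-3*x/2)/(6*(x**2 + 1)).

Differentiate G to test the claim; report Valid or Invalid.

d/dx[G] = (-15*x**2 + 8*exp(3*x/2) - 15)/(6*x**2*exp(3*x/2) + 6*exp(3*x/2))
This equals f(x) exactly, so the claim holds.

Valid - the claim checks out under differentiation.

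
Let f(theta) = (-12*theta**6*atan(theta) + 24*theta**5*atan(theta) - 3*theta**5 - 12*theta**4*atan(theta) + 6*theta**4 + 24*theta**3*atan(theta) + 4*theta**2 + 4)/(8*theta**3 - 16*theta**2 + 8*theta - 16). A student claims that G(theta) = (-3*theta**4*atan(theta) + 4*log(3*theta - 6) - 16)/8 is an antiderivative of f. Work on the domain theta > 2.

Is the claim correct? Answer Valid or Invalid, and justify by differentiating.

d/dtheta[G] = (-12*theta**6*atan(theta) + 24*theta**5*atan(theta) - 3*theta**5 - 12*theta**4*atan(theta) + 6*theta**4 + 24*theta**3*atan(theta) + 4*theta**2 + 4)/(8*theta**3 - 16*theta**2 + 8*theta - 16)
This equals f(theta) exactly, so the claim holds.

Valid - differentiating G returns exactly f.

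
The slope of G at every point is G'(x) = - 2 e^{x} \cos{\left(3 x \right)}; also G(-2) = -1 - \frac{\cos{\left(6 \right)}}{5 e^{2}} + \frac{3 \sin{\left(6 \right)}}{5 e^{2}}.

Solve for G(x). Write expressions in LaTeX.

The proposed G(x) is checked by its d/dx: the result must match the given G'(x).
A general antiderivative is - \frac{3 e^{x} \sin{\left(3 x \right)}}{5} - \frac{e^{x} \cos{\left(3 x \right)}}{5} + C.
The condition gives C = -1 - \frac{\cos{\left(6 \right)}}{5 e^{2}} + \frac{3 \sin{\left(6 \right)}}{5 e^{2}} - (- \frac{\cos{\left(6 \right)}}{5 e^{2}} + \frac{3 \sin{\left(6 \right)}}{5 e^{2}}) = -1.
So G(x) = - \frac{3 e^{x} \sin{\left(3 x \right)} + e^{x} \cos{\left(3 x \right)} + 5}{5}.
Check: d/dx[- \frac{3 e^{x} \sin{\left(3 x \right)} + e^{x} \cos{\left(3 x \right)} + 5}{5}] = - 2 e^{x} \cos{\left(3 x \right)} = G'(x).

G(x) = - \frac{3 e^{x} \sin{\left(3 x \right)} + e^{x} \cos{\left(3 x \right)} + 5}{5}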